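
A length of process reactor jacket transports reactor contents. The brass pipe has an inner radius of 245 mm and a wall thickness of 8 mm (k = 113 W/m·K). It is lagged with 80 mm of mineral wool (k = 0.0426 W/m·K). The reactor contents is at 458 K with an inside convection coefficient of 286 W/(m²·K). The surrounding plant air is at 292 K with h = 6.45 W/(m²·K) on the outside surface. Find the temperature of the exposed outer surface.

Treating each annulus and film as a series resistance:
R_inner film = 1/(h_i·2πr₁L) = 1/(286×2π×0.245×1) = 0.002271 K/W
R_brass pipe wall = ln(253/245)/(2π×113×1) = 4.526×10^-5 K/W
R_mineral wool = ln(333/253)/(2π×0.0426×1) = 1.026 K/W
R_outer film = 1/(h_o·2πr_oL) = 1/(6.45×2π×0.333×1) = 0.0741 K/W
R_total = 1.103 K/W
Q = ΔT/R_total = 166/1.103
Q = 151 W/m
T_interface = T_inner − Q·ΣR(inner→interface) = 458 − 151×1.029

T ≈ 303 K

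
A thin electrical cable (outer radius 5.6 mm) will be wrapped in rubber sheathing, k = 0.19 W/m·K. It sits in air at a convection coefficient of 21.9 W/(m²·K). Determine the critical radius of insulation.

r_cr ≈ 8.68 mm

For a cylinder r_cr = k/h = 0.19/21.9
r_cr = 8.68 mm; since the bare radius (5.6 mm) is below r_cr, adding a thin layer of insulation will *increase* heat loss.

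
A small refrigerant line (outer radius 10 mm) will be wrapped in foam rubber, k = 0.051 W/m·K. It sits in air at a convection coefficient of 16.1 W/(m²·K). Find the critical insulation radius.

For a cylinder r_cr = k/h = 0.051/16.1
r_cr = 3.17 mm; since the bare radius (10 mm) is above r_cr, any added insulation will reduce heat loss.

r_cr ≈ 3.17 mm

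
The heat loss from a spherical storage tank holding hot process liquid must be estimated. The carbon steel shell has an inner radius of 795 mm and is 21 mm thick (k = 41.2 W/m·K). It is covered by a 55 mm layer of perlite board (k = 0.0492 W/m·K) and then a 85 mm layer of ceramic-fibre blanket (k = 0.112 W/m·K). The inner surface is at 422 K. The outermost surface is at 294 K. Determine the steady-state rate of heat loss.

Q ≈ 647 W

Each spherical layer contributes R = (1/r_i − 1/r_o)/(4πk):
R_carbon steel shell = (1/0.795 − 1/0.816)/(4π×41.2) = 6.253×10^-5 K/W
R_perlite board = (1/0.816 − 1/0.871)/(4π×0.0492) = 0.1252 K/W
R_ceramic-fibre blanket = (1/0.871 − 1/0.956)/(4π×0.112) = 0.07253 K/W
R_total = 0.1978 K/W
Q = ΔT/R_total = 128/0.1978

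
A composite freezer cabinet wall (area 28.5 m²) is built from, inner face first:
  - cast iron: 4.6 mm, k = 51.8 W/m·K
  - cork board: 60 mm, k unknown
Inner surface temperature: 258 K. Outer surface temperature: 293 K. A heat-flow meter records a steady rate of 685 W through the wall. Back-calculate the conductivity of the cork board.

k ≈ 0.0412 W/(m·K)

Model the wall as resistances in series:
R_cast iron = L/(kA) = 0.0046/(51.8×28.5) = 3.116×10^-6 K/W
Sum of known resistances R_other = 3.116×10^-6 K/W
Total R = ΔT/Q = 35/685 = 0.05109 K/W
R_cork board = R_total − R_other = 0.05109 K/W
k = L/(R·A) = 0.06/(0.05109×28.5)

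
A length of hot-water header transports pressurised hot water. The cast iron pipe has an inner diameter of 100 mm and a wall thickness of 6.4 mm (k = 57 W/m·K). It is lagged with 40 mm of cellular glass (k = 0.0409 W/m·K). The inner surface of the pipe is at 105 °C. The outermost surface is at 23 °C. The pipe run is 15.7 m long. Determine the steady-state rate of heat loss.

Cylindrical conduction, so R = ln(r₂/r₁)/(2πkL) per layer, in series:
R_cast iron pipe wall = ln(56.4/50)/(2π×57×15.7) = 2.142×10^-5 K/W
R_cellular glass = ln(96.4/56.4)/(2π×0.0409×15.7) = 0.1329 K/W
R_total = 0.1329 K/W
Q = ΔT/R_total = 82/0.1329

Q ≈ 617 W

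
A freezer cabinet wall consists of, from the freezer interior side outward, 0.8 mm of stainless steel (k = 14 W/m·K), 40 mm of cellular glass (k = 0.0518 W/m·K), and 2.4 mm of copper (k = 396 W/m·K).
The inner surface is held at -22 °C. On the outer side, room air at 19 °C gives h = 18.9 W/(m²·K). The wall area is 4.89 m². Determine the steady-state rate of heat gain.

Q ≈ 243 W

Series thermal resistances:
R_stainless steel = L/(kA) = 0.0008/(14×4.89) = 1.169×10^-5 K/W
R_cellular glass = L/(kA) = 0.04/(0.0518×4.89) = 0.1579 K/W
R_copper = L/(kA) = 0.0024/(396×4.89) = 1.239×10^-6 K/W
R_outer film = 1/(h_o·A) = 1/(18.9×4.89) = 0.01082 K/W
R_total = 0.1687 K/W
Q = ΔT / R_total = 41 / 0.1687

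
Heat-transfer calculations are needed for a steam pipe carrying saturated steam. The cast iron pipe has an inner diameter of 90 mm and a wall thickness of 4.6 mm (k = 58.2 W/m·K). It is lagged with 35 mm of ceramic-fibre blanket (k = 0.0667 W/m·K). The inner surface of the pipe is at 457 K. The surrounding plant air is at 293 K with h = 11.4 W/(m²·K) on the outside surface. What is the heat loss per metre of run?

q′ ≈ 114 W/m

Cylindrical conduction, so R = ln(r₂/r₁)/(2πkL) per layer, in series:
R_cast iron pipe wall = ln(49.6/45)/(2π×58.2×1) = 2.662×10^-4 K/W
R_ceramic-fibre blanket = ln(84.6/49.6)/(2π×0.0667×1) = 1.274 K/W
R_outer film = 1/(h_o·2πr_oL) = 1/(11.4×2π×0.0846×1) = 0.165 K/W
R_total = 1.439 K/W
Q = ΔT/R_total = 164/1.439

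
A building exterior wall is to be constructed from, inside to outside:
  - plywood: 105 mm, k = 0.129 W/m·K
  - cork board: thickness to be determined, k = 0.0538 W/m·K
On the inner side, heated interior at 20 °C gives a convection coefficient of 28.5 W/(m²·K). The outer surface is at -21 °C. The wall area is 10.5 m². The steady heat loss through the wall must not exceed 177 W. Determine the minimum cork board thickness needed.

L ≈ 85.2 mm

Treating each layer as a thermal resistance in series:
R_inner film = 1/(h_i·A) = 1/(28.5×10.5) = 0.003342 K/W
R_plywood = L/(kA) = 0.105/(0.129×10.5) = 0.07752 K/W
Sum of the known resistances R_other = 0.08086 K/W
Required total resistance R_tot = ΔT/Q_allow = 41/177 = 0.2316 K/W
R_cork board = R_tot − R_other = 0.1508 K/W
L = R·k·A = 0.1508×0.0538×10.5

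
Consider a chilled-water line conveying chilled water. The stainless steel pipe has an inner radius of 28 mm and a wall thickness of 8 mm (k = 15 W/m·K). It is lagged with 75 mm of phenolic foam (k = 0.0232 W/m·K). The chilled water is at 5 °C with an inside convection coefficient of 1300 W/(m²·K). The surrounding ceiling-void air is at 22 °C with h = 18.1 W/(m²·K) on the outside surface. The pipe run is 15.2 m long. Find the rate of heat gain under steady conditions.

Cylindrical conduction, so R = ln(r₂/r₁)/(2πkL) per layer, in series:
R_inner film = 1/(h_i·2πr₁L) = 1/(1300×2π×0.028×15.2) = 2.877×10^-4 K/W
R_stainless steel pipe wall = ln(36/28)/(2π×15×15.2) = 1.754×10^-4 K/W
R_phenolic foam = ln(111/36)/(2π×0.0232×15.2) = 0.5082 K/W
R_outer film = 1/(h_o·2πr_oL) = 1/(18.1×2π×0.111×15.2) = 0.005212 K/W
R_total = 0.5139 K/W
Q = ΔT/R_total = 17/0.5139

Q ≈ 33.1 W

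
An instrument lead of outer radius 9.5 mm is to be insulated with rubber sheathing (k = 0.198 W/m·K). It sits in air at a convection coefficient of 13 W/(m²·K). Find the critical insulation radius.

r_cr ≈ 15.2 mm

For a cylinder r_cr = k/h = 0.198/13
r_cr = 15.2 mm; since the bare radius (9.5 mm) is below r_cr, adding a thin layer of insulation will *increase* heat loss.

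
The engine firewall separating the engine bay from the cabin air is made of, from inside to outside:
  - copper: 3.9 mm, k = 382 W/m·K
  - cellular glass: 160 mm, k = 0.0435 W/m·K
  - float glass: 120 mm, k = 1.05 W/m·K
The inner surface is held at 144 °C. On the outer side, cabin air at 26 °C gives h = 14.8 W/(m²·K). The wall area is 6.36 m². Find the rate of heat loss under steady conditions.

Treating each layer as a thermal resistance in series:
R_copper = L/(kA) = 0.0039/(382×6.36) = 1.605×10^-6 K/W
R_cellular glass = L/(kA) = 0.16/(0.0435×6.36) = 0.5783 K/W
R_float glass = L/(kA) = 0.12/(1.05×6.36) = 0.01797 K/W
R_outer film = 1/(h_o·A) = 1/(14.8×6.36) = 0.01062 K/W
R_total = 0.6069 K/W
Q = ΔT / R_total = 118 / 0.6069

Q ≈ 194 W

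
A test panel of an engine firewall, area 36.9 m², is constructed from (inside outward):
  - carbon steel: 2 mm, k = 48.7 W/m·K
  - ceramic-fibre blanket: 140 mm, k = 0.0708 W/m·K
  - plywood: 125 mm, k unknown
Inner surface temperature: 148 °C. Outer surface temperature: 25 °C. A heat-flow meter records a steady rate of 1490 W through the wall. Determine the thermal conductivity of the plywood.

Series thermal resistances:
R_carbon steel = L/(kA) = 0.002/(48.7×36.9) = 1.113×10^-6 K/W
R_ceramic-fibre blanket = L/(kA) = 0.14/(0.0708×36.9) = 0.05359 K/W
Sum of known resistances R_other = 0.05359 K/W
Total R = ΔT/Q = 123/1490 = 0.08255 K/W
R_plywood = R_total − R_other = 0.02896 K/W
k = L/(R·A) = 0.125/(0.02896×36.9)

k ≈ 0.117 W/(m·K)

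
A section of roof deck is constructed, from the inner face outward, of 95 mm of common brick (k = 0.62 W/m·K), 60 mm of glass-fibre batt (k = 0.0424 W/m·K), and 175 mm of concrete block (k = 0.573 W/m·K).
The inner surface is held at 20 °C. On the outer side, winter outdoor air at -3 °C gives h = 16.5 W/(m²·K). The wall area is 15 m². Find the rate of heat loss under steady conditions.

Q ≈ 178 W

Model the wall as resistances in series:
R_common brick = L/(kA) = 0.095/(0.62×15) = 0.01022 K/W
R_glass-fibre batt = L/(kA) = 0.06/(0.0424×15) = 0.09434 K/W
R_concrete block = L/(kA) = 0.175/(0.573×15) = 0.02036 K/W
R_outer film = 1/(h_o·A) = 1/(16.5×15) = 0.00404 K/W
R_total = 0.129 K/W
Q = ΔT / R_total = 23 / 0.129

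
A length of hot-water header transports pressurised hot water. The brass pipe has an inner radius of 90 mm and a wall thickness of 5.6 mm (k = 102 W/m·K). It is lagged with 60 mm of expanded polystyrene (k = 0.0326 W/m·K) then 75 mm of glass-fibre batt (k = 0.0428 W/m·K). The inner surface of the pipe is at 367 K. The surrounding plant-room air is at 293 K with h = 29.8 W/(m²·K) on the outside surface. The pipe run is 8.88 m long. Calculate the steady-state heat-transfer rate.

For a radial system each layer contributes R = ln(r_out/r_in)/(2πkL); films add R = 1/(hA).
R_brass pipe wall = ln(95.6/90)/(2π×102×8.88) = 1.061×10^-5 K/W
R_expanded polystyrene = ln(155.6/95.6)/(2π×0.0326×8.88) = 0.2678 K/W
R_glass-fibre batt = ln(230.6/155.6)/(2π×0.0428×8.88) = 0.1647 K/W
R_outer film = 1/(h_o·2πr_oL) = 1/(29.8×2π×0.2306×8.88) = 0.002608 K/W
R_total = 0.4352 K/W
Q = ΔT/R_total = 74/0.4352

Q ≈ 170 W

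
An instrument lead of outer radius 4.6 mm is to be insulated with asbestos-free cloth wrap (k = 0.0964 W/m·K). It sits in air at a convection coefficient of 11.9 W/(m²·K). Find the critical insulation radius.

For a cylinder r_cr = k/h = 0.0964/11.9
r_cr = 8.1 mm; since the bare radius (4.6 mm) is below r_cr, adding a thin layer of insulation will *increase* heat loss.

r_cr ≈ 8.1 mm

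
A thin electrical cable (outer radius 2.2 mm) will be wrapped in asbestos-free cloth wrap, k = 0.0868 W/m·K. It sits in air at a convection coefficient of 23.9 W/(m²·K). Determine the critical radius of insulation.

r_cr ≈ 3.63 mm

For a cylinder r_cr = k/h = 0.0868/23.9
r_cr = 3.63 mm; since the bare radius (2.2 mm) is below r_cr, adding a thin layer of insulation will *increase* heat loss.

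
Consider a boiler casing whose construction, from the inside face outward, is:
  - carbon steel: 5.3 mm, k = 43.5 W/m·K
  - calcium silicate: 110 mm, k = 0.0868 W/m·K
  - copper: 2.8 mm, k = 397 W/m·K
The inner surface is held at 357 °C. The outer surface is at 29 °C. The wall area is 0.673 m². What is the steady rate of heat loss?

Q ≈ 174 W

Using the resistance-network approach (series):
R_carbon steel = L/(kA) = 0.0053/(43.5×0.673) = 1.81×10^-4 K/W
R_calcium silicate = L/(kA) = 0.11/(0.0868×0.673) = 1.883 K/W
R_copper = L/(kA) = 0.0028/(397×0.673) = 1.048×10^-5 K/W
R_total = 1.883 K/W
Q = ΔT / R_total = 328 / 1.883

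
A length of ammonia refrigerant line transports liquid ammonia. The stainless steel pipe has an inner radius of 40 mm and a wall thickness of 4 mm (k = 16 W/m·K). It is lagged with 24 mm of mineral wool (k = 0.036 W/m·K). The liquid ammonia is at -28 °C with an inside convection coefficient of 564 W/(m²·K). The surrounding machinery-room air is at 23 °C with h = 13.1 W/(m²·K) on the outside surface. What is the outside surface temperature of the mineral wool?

T ≈ 18.7 °C

For a radial system each layer contributes R = ln(r_out/r_in)/(2πkL); films add R = 1/(hA).
R_inner film = 1/(h_i·2πr₁L) = 1/(564×2π×0.04×1) = 0.007055 K/W
R_stainless steel pipe wall = ln(44/40)/(2π×16×1) = 9.481×10^-4 K/W
R_mineral wool = ln(68/44)/(2π×0.036×1) = 1.925 K/W
R_outer film = 1/(h_o·2πr_oL) = 1/(13.1×2π×0.068×1) = 0.1787 K/W
R_total = 2.111 K/W
Q = ΔT/R_total = 51/2.111
Q = 24.2 W/m
T_interface = T_inner + Q·ΣR(inner→interface) = -28 + 24.2×1.933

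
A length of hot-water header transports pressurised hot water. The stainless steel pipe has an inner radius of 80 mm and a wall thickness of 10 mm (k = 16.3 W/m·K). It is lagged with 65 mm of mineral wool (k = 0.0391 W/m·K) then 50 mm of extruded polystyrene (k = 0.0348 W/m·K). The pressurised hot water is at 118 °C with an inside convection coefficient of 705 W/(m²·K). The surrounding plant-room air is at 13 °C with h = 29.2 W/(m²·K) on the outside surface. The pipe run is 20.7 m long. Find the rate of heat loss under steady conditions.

Cylindrical conduction, so R = ln(r₂/r₁)/(2πkL) per layer, in series:
R_inner film = 1/(h_i·2πr₁L) = 1/(705×2π×0.08×20.7) = 1.363×10^-4 K/W
R_stainless steel pipe wall = ln(90/80)/(2π×16.3×20.7) = 5.556×10^-5 K/W
R_mineral wool = ln(155/90)/(2π×0.0391×20.7) = 0.1069 K/W
R_extruded polystyrene = ln(205/155)/(2π×0.0348×20.7) = 0.06177 K/W
R_outer film = 1/(h_o·2πr_oL) = 1/(29.2×2π×0.205×20.7) = 0.001284 K/W
R_total = 0.1701 K/W
Q = ΔT/R_total = 105/0.1701

Q ≈ 617 W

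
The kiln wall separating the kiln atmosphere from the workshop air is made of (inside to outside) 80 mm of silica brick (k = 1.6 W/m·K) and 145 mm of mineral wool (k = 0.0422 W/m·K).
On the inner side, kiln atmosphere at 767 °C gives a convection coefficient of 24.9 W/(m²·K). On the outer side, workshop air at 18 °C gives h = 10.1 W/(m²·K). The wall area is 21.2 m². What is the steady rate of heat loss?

Model the wall as resistances in series:
R_inner film = 1/(h_i·A) = 1/(24.9×21.2) = 0.001894 K/W
R_silica brick = L/(kA) = 0.08/(1.6×21.2) = 0.002358 K/W
R_mineral wool = L/(kA) = 0.145/(0.0422×21.2) = 0.1621 K/W
R_outer film = 1/(h_o·A) = 1/(10.1×21.2) = 0.00467 K/W
R_total = 0.171 K/W
Q = ΔT / R_total = 749 / 0.171

Q ≈ 4380 W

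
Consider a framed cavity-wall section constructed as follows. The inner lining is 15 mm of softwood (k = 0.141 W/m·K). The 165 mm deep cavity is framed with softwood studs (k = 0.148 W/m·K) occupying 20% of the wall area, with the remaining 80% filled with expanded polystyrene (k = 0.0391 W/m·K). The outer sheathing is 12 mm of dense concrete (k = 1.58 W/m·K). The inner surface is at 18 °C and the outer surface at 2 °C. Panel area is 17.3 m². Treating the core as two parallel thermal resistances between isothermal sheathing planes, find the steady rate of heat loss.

Q ≈ 98 W

Sheathing layers in series; stud and cavity paths in parallel between them.
R_inner = 0.015/(0.141×17.3) = 0.006149 K/W
R_stud  = 0.165/(0.148×0.2×17.3) = 0.3222 K/W
R_cav   = 0.165/(0.0391×0.8×17.3) = 0.3049 K/W
1/R_core = 1/R_stud + 1/R_cav → R_core = 0.1567 K/W
R_outer = 0.012/(1.58×17.3) = 4.39×10^-4 K/W
R_total = 0.1633 K/W
Q = ΔT/R_total = 16/0.1633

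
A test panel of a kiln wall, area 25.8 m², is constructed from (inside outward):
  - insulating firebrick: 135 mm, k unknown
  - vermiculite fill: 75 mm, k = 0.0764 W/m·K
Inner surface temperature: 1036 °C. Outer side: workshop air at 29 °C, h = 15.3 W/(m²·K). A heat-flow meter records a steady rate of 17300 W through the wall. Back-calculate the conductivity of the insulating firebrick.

k ≈ 0.297 W/(m·K)

Model the wall as resistances in series:
R_vermiculite fill = L/(kA) = 0.075/(0.0764×25.8) = 0.03805 K/W
R_outer film = 1/(h_o·A) = 1/(15.3×25.8) = 0.002533 K/W
Sum of known resistances R_other = 0.04058 K/W
Total R = ΔT/Q = 1007/17300 = 0.05821 K/W
R_insulating firebrick = R_total − R_other = 0.01763 K/W
k = L/(R·A) = 0.135/(0.01763×25.8)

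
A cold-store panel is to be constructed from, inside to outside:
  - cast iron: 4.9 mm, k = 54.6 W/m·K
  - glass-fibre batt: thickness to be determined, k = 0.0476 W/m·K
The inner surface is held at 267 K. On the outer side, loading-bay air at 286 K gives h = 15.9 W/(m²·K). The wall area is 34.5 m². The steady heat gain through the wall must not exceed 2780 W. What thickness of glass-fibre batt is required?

Series thermal resistances:
R_cast iron = L/(kA) = 0.0049/(54.6×34.5) = 2.601×10^-6 K/W
R_outer film = 1/(h_o·A) = 1/(15.9×34.5) = 0.001823 K/W
Sum of the known resistances R_other = 0.001826 K/W
Required total resistance R_tot = ΔT/Q_allow = 19/2780 = 0.006835 K/W
R_glass-fibre batt = R_tot − R_other = 0.005009 K/W
L = R·k·A = 0.005009×0.0476×34.5

L ≈ 8.23 mm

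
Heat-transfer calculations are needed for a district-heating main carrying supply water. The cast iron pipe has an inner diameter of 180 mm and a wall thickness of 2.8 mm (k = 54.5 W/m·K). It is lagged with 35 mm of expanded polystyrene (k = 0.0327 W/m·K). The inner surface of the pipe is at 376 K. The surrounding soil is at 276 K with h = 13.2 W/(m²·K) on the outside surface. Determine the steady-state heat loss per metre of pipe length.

q′ ≈ 60.5 W/m

Radial resistances (cylindrical: R_cond = ln(r_o/r_i)/(2πkL), R_conv = 1/(h·2πrL)):
R_cast iron pipe wall = ln(92.8/90)/(2π×54.5×1) = 8.947×10^-5 K/W
R_expanded polystyrene = ln(127.8/92.8)/(2π×0.0327×1) = 1.558 K/W
R_outer film = 1/(h_o·2πr_oL) = 1/(13.2×2π×0.1278×1) = 0.09434 K/W
R_total = 1.652 K/W
Q = ΔT/R_total = 100/1.652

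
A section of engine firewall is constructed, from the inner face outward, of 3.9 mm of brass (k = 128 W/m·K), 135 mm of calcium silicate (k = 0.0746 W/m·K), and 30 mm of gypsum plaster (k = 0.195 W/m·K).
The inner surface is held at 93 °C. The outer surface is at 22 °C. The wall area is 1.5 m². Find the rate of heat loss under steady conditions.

Q ≈ 54.2 W

Model the wall as resistances in series:
R_brass = L/(kA) = 0.0039/(128×1.5) = 2.031×10^-5 K/W
R_calcium silicate = L/(kA) = 0.135/(0.0746×1.5) = 1.206 K/W
R_gypsum plaster = L/(kA) = 0.03/(0.195×1.5) = 0.1026 K/W
R_total = 1.309 K/W
Q = ΔT / R_total = 71 / 1.309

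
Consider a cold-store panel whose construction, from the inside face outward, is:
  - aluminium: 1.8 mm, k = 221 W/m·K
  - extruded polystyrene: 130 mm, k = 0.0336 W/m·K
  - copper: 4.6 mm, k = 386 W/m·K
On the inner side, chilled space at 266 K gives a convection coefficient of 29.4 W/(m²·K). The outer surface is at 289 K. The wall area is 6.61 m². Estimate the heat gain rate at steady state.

Series thermal resistances:
R_inner film = 1/(h_i·A) = 1/(29.4×6.61) = 0.005146 K/W
R_aluminium = L/(kA) = 0.0018/(221×6.61) = 1.232×10^-6 K/W
R_extruded polystyrene = L/(kA) = 0.13/(0.0336×6.61) = 0.5853 K/W
R_copper = L/(kA) = 0.0046/(386×6.61) = 1.803×10^-6 K/W
R_total = 0.5905 K/W
Q = ΔT / R_total = 23 / 0.5905

Q ≈ 39 W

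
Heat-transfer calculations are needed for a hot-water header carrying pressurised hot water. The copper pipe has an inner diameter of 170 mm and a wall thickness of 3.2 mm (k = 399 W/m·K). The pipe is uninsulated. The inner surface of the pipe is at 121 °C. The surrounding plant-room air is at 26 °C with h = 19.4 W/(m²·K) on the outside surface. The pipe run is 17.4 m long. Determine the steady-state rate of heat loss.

Treating each annulus and film as a series resistance:
R_copper pipe wall = ln(88.2/85)/(2π×399×17.4) = 8.472×10^-7 K/W
R_outer film = 1/(h_o·2πr_oL) = 1/(19.4×2π×0.0882×17.4) = 0.005346 K/W
R_total = 0.005346 K/W
Q = ΔT/R_total = 95/0.005346

Q ≈ 17800 W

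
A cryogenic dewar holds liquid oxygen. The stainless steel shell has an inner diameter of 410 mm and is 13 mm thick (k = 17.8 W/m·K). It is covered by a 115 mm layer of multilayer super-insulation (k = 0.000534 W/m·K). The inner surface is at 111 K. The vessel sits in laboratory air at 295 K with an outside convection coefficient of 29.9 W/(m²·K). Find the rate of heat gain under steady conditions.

For a spherical shell R = (1/r₁ − 1/r₂)/(4πk); film R = 1/(h·4πr²). In series:
R_stainless steel shell = (1/0.205 − 1/0.218)/(4π×17.8) = 0.0013 K/W
R_multilayer super-insulation = (1/0.218 − 1/0.333)/(4π×0.000534) = 236.1 K/W
R_outer film = 1/(h·4πr_o²) = 1/(29.9×4π×0.333²) = 0.024 K/W
R_total = 236.1 K/W
Q = ΔT/R_total = 184/236.1

Q ≈ 0.779 W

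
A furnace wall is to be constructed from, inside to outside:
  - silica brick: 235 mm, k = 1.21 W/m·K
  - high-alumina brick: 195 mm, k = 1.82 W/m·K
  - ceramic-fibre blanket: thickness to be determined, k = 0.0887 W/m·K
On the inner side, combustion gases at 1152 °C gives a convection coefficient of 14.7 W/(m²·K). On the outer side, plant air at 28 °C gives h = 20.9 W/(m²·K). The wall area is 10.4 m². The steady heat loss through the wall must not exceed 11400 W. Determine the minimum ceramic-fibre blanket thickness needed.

Model the wall as resistances in series:
R_inner film = 1/(h_i·A) = 1/(14.7×10.4) = 0.006541 K/W
R_silica brick = L/(kA) = 0.235/(1.21×10.4) = 0.01867 K/W
R_high-alumina brick = L/(kA) = 0.195/(1.82×10.4) = 0.0103 K/W
R_outer film = 1/(h_o·A) = 1/(20.9×10.4) = 0.004601 K/W
Sum of the known resistances R_other = 0.04012 K/W
Required total resistance R_tot = ΔT/Q_allow = 1124/11400 = 0.0986 K/W
R_ceramic-fibre blanket = R_tot − R_other = 0.05848 K/W
L = R·k·A = 0.05848×0.0887×10.4

L ≈ 53.9 mm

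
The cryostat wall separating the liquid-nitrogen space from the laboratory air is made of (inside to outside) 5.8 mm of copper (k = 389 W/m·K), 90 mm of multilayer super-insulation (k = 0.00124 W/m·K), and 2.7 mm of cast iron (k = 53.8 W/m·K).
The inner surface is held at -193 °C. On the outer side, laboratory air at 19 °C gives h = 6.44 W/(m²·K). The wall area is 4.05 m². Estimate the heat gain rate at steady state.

Series thermal resistances:
R_copper = L/(kA) = 0.0058/(389×4.05) = 3.681×10^-6 K/W
R_multilayer super-insulation = L/(kA) = 0.09/(0.00124×4.05) = 17.92 K/W
R_cast iron = L/(kA) = 0.0027/(53.8×4.05) = 1.239×10^-5 K/W
R_outer film = 1/(h_o·A) = 1/(6.44×4.05) = 0.03834 K/W
R_total = 17.96 K/W
Q = ΔT / R_total = 212 / 17.96

Q ≈ 11.8 W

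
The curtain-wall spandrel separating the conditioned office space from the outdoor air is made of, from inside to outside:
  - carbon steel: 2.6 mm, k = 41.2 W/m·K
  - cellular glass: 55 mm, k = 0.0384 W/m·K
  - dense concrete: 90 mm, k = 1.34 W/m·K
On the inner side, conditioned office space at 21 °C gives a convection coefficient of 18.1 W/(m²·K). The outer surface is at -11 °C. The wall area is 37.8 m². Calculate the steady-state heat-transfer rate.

Q ≈ 778 W

Model the wall as resistances in series:
R_inner film = 1/(h_i·A) = 1/(18.1×37.8) = 0.001462 K/W
R_carbon steel = L/(kA) = 0.0026/(41.2×37.8) = 1.669×10^-6 K/W
R_cellular glass = L/(kA) = 0.055/(0.0384×37.8) = 0.03789 K/W
R_dense concrete = L/(kA) = 0.09/(1.34×37.8) = 0.001777 K/W
R_total = 0.04113 K/W
Q = ΔT / R_total = 32 / 0.04113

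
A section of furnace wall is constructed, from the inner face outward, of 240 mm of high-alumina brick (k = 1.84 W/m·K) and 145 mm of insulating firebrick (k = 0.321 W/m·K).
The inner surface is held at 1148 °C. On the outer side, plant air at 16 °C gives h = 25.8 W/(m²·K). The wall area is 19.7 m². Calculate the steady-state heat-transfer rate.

Q ≈ 35900 W

Series thermal resistances:
R_high-alumina brick = L/(kA) = 0.24/(1.84×19.7) = 0.006621 K/W
R_insulating firebrick = L/(kA) = 0.145/(0.321×19.7) = 0.02293 K/W
R_outer film = 1/(h_o·A) = 1/(25.8×19.7) = 0.001967 K/W
R_total = 0.03152 K/W
Q = ΔT / R_total = 1132 / 0.03152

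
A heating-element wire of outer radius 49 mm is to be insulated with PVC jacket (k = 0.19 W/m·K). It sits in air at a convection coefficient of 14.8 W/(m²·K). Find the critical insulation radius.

r_cr ≈ 12.8 mm

For a cylinder r_cr = k/h = 0.19/14.8
r_cr = 12.8 mm; since the bare radius (49 mm) is above r_cr, any added insulation will reduce heat loss.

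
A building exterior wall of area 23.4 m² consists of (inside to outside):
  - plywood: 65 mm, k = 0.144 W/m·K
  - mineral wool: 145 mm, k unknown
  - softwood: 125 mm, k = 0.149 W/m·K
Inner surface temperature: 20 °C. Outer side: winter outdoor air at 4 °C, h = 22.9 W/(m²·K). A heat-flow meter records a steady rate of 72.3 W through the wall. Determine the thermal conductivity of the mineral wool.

Model the wall as resistances in series:
R_plywood = L/(kA) = 0.065/(0.144×23.4) = 0.01929 K/W
R_softwood = L/(kA) = 0.125/(0.149×23.4) = 0.03585 K/W
R_outer film = 1/(h_o·A) = 1/(22.9×23.4) = 0.001866 K/W
Sum of known resistances R_other = 0.05701 K/W
Total R = ΔT/Q = 16/72.3 = 0.2213 K/W
R_mineral wool = R_total − R_other = 0.1643 K/W
k = L/(R·A) = 0.145/(0.1643×23.4)

k ≈ 0.0377 W/(m·K)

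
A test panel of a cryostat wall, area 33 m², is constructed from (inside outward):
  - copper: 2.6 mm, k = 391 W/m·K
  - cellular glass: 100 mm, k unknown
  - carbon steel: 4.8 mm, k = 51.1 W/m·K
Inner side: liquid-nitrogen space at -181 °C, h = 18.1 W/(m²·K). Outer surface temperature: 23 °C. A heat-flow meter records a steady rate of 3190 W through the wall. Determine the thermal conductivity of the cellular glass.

Series thermal resistances:
R_inner film = 1/(h_i·A) = 1/(18.1×33) = 0.001674 K/W
R_copper = L/(kA) = 0.0026/(391×33) = 2.015×10^-7 K/W
R_carbon steel = L/(kA) = 0.0048/(51.1×33) = 2.846×10^-6 K/W
Sum of known resistances R_other = 0.001677 K/W
Total R = ΔT/Q = 204/3190 = 0.06395 K/W
R_cellular glass = R_total − R_other = 0.06227 K/W
k = L/(R·A) = 0.1/(0.06227×33)

k ≈ 0.0487 W/(m·K)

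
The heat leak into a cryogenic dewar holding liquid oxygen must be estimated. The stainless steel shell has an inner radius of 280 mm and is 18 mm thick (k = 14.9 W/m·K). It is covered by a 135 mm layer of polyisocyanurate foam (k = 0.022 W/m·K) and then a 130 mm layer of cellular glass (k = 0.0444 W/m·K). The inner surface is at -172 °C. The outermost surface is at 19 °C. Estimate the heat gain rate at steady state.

For a spherical shell R = (1/r₁ − 1/r₂)/(4πk); film R = 1/(h·4πr²). In series:
R_stainless steel shell = (1/0.28 − 1/0.298)/(4π×14.9) = 0.001152 K/W
R_polyisocyanurate foam = (1/0.298 − 1/0.433)/(4π×0.022) = 3.784 K/W
R_cellular glass = (1/0.433 − 1/0.563)/(4π×0.0444) = 0.9558 K/W
R_total = 4.741 K/W
Q = ΔT/R_total = 191/4.741

Q ≈ 40.3 W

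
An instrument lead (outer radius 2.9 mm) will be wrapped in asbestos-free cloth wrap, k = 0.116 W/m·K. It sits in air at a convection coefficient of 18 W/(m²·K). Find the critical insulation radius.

For a cylinder r_cr = k/h = 0.116/18
r_cr = 6.44 mm; since the bare radius (2.9 mm) is below r_cr, adding a thin layer of insulation will *increase* heat loss.

r_cr ≈ 6.44 mm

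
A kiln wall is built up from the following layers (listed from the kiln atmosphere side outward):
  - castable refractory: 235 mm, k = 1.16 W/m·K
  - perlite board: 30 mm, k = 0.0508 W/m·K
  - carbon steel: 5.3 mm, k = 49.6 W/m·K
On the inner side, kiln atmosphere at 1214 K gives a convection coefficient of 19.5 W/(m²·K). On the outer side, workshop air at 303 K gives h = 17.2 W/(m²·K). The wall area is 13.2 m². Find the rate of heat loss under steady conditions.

Q ≈ 13300 W

Treating each layer as a thermal resistance in series:
R_inner film = 1/(h_i·A) = 1/(19.5×13.2) = 0.003885 K/W
R_castable refractory = L/(kA) = 0.235/(1.16×13.2) = 0.01535 K/W
R_perlite board = L/(kA) = 0.03/(0.0508×13.2) = 0.04474 K/W
R_carbon steel = L/(kA) = 0.0053/(49.6×13.2) = 8.095×10^-6 K/W
R_outer film = 1/(h_o·A) = 1/(17.2×13.2) = 0.004405 K/W
R_total = 0.06838 K/W
Q = ΔT / R_total = 911 / 0.06838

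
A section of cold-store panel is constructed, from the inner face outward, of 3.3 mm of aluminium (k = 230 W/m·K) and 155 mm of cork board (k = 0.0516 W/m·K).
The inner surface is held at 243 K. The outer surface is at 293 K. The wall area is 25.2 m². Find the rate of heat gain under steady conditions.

Q ≈ 419 W

Thermal resistances in series:
R_aluminium = L/(kA) = 0.0033/(230×25.2) = 5.694×10^-7 K/W
R_cork board = L/(kA) = 0.155/(0.0516×25.2) = 0.1192 K/W
R_total = 0.1192 K/W
Q = ΔT / R_total = 50 / 0.1192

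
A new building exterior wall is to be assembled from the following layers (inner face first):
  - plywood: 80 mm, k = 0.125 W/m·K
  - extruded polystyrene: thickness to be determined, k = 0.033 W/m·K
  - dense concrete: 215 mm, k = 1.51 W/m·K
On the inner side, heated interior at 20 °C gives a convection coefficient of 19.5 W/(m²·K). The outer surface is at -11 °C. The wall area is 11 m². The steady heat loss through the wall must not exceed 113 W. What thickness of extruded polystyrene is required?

L ≈ 72.1 mm

Using the resistance-network approach (series):
R_inner film = 1/(h_i·A) = 1/(19.5×11) = 0.004662 K/W
R_plywood = L/(kA) = 0.08/(0.125×11) = 0.05818 K/W
R_dense concrete = L/(kA) = 0.215/(1.51×11) = 0.01294 K/W
Sum of the known resistances R_other = 0.07579 K/W
Required total resistance R_tot = ΔT/Q_allow = 31/113 = 0.2743 K/W
R_extruded polystyrene = R_tot − R_other = 0.1985 K/W
L = R·k·A = 0.1985×0.033×11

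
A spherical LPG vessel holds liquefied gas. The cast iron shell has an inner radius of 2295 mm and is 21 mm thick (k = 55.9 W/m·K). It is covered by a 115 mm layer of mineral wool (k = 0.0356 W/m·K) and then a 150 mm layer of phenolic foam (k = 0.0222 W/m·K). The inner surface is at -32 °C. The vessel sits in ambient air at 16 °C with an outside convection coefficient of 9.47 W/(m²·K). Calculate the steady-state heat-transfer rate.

For a spherical shell R = (1/r₁ − 1/r₂)/(4πk); film R = 1/(h·4πr²). In series:
R_cast iron shell = (1/2.295 − 1/2.316)/(4π×55.9) = 5.624×10^-6 K/W
R_mineral wool = (1/2.316 − 1/2.431)/(4π×0.0356) = 0.04566 K/W
R_phenolic foam = (1/2.431 − 1/2.581)/(4π×0.0222) = 0.08569 K/W
R_outer film = 1/(h·4πr_o²) = 1/(9.47×4π×2.581²) = 0.001261 K/W
R_total = 0.1326 K/W
Q = ΔT/R_total = 48/0.1326

Q ≈ 362 W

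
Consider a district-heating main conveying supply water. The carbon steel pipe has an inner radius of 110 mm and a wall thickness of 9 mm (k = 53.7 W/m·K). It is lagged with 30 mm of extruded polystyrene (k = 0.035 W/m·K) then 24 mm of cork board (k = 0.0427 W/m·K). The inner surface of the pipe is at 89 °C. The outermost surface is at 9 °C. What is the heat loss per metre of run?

q′ ≈ 50.7 W/m

Per-layer cylindrical resistances, series-summed:
R_carbon steel pipe wall = ln(119/110)/(2π×53.7×1) = 2.331×10^-4 K/W
R_extruded polystyrene = ln(149/119)/(2π×0.035×1) = 1.022 K/W
R_cork board = ln(173/149)/(2π×0.0427×1) = 0.5567 K/W
R_total = 1.579 K/W
Q = ΔT/R_total = 80/1.579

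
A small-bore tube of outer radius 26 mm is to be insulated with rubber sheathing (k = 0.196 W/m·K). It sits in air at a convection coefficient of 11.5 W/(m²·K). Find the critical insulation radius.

For a cylinder r_cr = k/h = 0.196/11.5
r_cr = 17 mm; since the bare radius (26 mm) is above r_cr, any added insulation will reduce heat loss.

r_cr ≈ 17 mm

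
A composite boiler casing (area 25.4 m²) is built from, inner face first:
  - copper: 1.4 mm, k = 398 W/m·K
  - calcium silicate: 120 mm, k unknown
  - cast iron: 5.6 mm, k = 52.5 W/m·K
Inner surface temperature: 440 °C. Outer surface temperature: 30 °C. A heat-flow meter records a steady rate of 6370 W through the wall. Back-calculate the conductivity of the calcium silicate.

Model the wall as resistances in series:
R_copper = L/(kA) = 0.0014/(398×25.4) = 1.385×10^-7 K/W
R_cast iron = L/(kA) = 0.0056/(52.5×25.4) = 4.199×10^-6 K/W
Sum of known resistances R_other = 4.338×10^-6 K/W
Total R = ΔT/Q = 410/6370 = 0.06436 K/W
R_calcium silicate = R_total − R_other = 0.06436 K/W
k = L/(R·A) = 0.12/(0.06436×25.4)

k ≈ 0.0734 W/(m·K)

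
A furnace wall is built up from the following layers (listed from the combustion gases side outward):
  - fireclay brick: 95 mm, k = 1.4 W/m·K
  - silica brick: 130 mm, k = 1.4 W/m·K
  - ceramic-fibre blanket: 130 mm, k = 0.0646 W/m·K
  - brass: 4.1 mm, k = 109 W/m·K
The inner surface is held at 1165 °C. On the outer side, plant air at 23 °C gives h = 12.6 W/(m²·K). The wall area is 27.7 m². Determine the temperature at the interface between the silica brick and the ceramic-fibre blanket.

Using the resistance-network approach (series):
R_fireclay brick = L/(kA) = 0.095/(1.4×27.7) = 0.00245 K/W
R_silica brick = L/(kA) = 0.13/(1.4×27.7) = 0.003352 K/W
R_ceramic-fibre blanket = L/(kA) = 0.13/(0.0646×27.7) = 0.07265 K/W
R_brass = L/(kA) = 0.0041/(109×27.7) = 1.358×10^-6 K/W
R_outer film = 1/(h_o·A) = 1/(12.6×27.7) = 0.002865 K/W
R_total = 0.08132 K/W;  Q = ΔT/R_total = 1142/0.08132 = 14040 W
T_interface = T_inner − Q·ΣR(inner→interface) = 1165 − 14000×0.005802

T ≈ 1080 °C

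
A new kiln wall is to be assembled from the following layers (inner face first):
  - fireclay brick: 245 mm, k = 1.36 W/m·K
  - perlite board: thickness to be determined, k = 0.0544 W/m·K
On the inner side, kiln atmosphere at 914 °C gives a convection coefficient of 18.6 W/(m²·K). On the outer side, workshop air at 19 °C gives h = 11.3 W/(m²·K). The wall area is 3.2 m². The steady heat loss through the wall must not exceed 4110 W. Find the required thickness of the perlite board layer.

Series thermal resistances:
R_inner film = 1/(h_i·A) = 1/(18.6×3.2) = 0.0168 K/W
R_fireclay brick = L/(kA) = 0.245/(1.36×3.2) = 0.0563 K/W
R_outer film = 1/(h_o·A) = 1/(11.3×3.2) = 0.02765 K/W
Sum of the known resistances R_other = 0.1008 K/W
Required total resistance R_tot = ΔT/Q_allow = 895/4110 = 0.2178 K/W
R_perlite board = R_tot − R_other = 0.117 K/W
L = R·k·A = 0.117×0.0544×3.2

L ≈ 20.4 mm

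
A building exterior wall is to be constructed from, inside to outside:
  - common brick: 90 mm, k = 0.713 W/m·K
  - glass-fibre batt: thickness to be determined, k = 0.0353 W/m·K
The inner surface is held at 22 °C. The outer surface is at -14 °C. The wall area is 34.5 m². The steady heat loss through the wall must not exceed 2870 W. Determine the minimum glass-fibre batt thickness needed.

L ≈ 10.8 mm

Using the resistance-network approach (series):
R_common brick = L/(kA) = 0.09/(0.713×34.5) = 0.003659 K/W
Sum of the known resistances R_other = 0.003659 K/W
Required total resistance R_tot = ΔT/Q_allow = 36/2870 = 0.01254 K/W
R_glass-fibre batt = R_tot − R_other = 0.008885 K/W
L = R·k·A = 0.008885×0.0353×34.5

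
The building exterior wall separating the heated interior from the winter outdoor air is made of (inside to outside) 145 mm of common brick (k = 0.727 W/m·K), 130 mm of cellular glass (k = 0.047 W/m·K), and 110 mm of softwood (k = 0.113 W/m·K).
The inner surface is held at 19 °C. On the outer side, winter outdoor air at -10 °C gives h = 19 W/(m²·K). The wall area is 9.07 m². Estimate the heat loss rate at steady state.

Using the resistance-network approach (series):
R_common brick = L/(kA) = 0.145/(0.727×9.07) = 0.02199 K/W
R_cellular glass = L/(kA) = 0.13/(0.047×9.07) = 0.305 K/W
R_softwood = L/(kA) = 0.11/(0.113×9.07) = 0.1073 K/W
R_outer film = 1/(h_o·A) = 1/(19×9.07) = 0.005803 K/W
R_total = 0.4401 K/W
Q = ΔT / R_total = 29 / 0.4401

Q ≈ 65.9 W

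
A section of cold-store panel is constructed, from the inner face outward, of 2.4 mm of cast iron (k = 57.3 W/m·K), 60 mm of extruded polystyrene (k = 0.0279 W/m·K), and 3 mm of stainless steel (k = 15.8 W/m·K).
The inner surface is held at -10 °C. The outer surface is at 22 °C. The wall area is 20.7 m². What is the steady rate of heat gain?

Q ≈ 308 W

Treating each layer as a thermal resistance in series:
R_cast iron = L/(kA) = 0.0024/(57.3×20.7) = 2.023×10^-6 K/W
R_extruded polystyrene = L/(kA) = 0.06/(0.0279×20.7) = 0.1039 K/W
R_stainless steel = L/(kA) = 0.003/(15.8×20.7) = 9.173×10^-6 K/W
R_total = 0.1039 K/W
Q = ΔT / R_total = 32 / 0.1039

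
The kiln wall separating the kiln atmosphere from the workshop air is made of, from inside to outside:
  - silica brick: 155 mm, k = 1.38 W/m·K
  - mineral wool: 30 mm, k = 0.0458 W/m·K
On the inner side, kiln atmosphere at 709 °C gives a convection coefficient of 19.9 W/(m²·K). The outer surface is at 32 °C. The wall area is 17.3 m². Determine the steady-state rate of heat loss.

Q ≈ 14300 W

Model the wall as resistances in series:
R_inner film = 1/(h_i·A) = 1/(19.9×17.3) = 0.002905 K/W
R_silica brick = L/(kA) = 0.155/(1.38×17.3) = 0.006492 K/W
R_mineral wool = L/(kA) = 0.03/(0.0458×17.3) = 0.03786 K/W
R_total = 0.04726 K/W
Q = ΔT / R_total = 677 / 0.04726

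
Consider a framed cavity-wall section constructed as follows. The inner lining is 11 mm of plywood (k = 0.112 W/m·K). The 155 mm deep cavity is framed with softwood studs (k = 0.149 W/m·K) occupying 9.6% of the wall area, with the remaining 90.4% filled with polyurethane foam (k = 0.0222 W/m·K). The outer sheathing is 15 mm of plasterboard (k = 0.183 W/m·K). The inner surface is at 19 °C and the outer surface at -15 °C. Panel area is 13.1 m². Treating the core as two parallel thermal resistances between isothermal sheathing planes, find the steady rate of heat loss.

Q ≈ 95 W

Sheathing layers in series; stud and cavity paths in parallel between them.
R_inner = 0.011/(0.112×13.1) = 0.007497 K/W
R_stud  = 0.155/(0.149×0.096×13.1) = 0.8272 K/W
R_cav   = 0.155/(0.0222×0.904×13.1) = 0.5896 K/W
1/R_core = 1/R_stud + 1/R_cav → R_core = 0.3442 K/W
R_outer = 0.015/(0.183×13.1) = 0.006257 K/W
R_total = 0.358 K/W
Q = ΔT/R_total = 34/0.358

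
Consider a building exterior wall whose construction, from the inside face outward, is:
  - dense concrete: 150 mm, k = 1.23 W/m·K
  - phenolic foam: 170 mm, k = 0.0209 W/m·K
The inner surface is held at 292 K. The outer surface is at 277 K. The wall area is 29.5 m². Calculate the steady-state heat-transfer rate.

Thermal resistances in series:
R_dense concrete = L/(kA) = 0.15/(1.23×29.5) = 0.004134 K/W
R_phenolic foam = L/(kA) = 0.17/(0.0209×29.5) = 0.2757 K/W
R_total = 0.2799 K/W
Q = ΔT / R_total = 15 / 0.2799

Q ≈ 53.6 W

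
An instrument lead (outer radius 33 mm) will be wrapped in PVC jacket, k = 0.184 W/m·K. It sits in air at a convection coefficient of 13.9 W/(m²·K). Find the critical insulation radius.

r_cr ≈ 13.2 mm

For a cylinder r_cr = k/h = 0.184/13.9
r_cr = 13.2 mm; since the bare radius (33 mm) is above r_cr, any added insulation will reduce heat loss.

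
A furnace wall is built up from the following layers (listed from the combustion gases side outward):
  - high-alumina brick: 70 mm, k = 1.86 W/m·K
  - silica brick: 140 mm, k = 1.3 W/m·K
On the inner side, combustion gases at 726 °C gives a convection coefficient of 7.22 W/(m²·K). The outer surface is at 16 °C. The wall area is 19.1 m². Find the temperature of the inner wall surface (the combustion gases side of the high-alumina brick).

T ≈ 380 °C

Series thermal resistances:
R_inner film = 1/(h_i·A) = 1/(7.22×19.1) = 0.007252 K/W
R_high-alumina brick = L/(kA) = 0.07/(1.86×19.1) = 0.00197 K/W
R_silica brick = L/(kA) = 0.14/(1.3×19.1) = 0.005638 K/W
R_total = 0.01486 K/W;  Q = ΔT/R_total = 710/0.01486 = 47780 W
T_interface = T_inner − Q·ΣR(inner→interface) = 726 − 47800×0.007252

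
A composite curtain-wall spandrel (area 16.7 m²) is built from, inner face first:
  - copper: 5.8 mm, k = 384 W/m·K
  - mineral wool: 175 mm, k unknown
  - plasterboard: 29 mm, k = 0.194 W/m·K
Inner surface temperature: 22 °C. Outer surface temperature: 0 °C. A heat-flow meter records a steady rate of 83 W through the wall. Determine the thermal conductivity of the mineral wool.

Model the wall as resistances in series:
R_copper = L/(kA) = 0.0058/(384×16.7) = 9.044×10^-7 K/W
R_plasterboard = L/(kA) = 0.029/(0.194×16.7) = 0.008951 K/W
Sum of known resistances R_other = 0.008952 K/W
Total R = ΔT/Q = 22/83 = 0.2651 K/W
R_mineral wool = R_total − R_other = 0.2561 K/W
k = L/(R·A) = 0.175/(0.2561×16.7)

k ≈ 0.0409 W/(m·K)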